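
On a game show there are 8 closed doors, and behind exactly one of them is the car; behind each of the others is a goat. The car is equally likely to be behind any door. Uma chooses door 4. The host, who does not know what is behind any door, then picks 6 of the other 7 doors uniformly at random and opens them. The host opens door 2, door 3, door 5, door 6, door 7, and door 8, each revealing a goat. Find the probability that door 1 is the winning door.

1/2

Because the host chose which doors to open without knowing where the car is, the choice is independent of the prize location. Learning that none of the 6 opened doors holds the car simply rules out those 6 locations and leaves the remaining 2 doors still equally likely by symmetry.
So P(the car behind door 1) = 1/2.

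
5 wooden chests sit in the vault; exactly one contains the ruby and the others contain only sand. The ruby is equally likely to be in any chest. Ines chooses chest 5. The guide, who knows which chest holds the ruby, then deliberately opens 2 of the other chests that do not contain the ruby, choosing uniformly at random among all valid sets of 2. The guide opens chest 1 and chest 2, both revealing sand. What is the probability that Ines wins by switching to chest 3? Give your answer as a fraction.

2/5

Consider each possible location of the ruby in turn.
If it is in either of chests 1 and 2 (prior 1/5 each): that chest was opened and seen not to hold the prize — ruled out; weight (1/5)·0 = 0 each.
If it is in either of chests 3 and 4 (prior 1/5 each): the guide has 3 equally likely choices, so probability 1/3; weight (1/5)·(1/3) = 1/15 each.
If it is in chest 5 (prior 1/5): the guide has 6 equally likely choices, so probability 1/6; weight (1/5)·(1/6) = 1/30.
The weights sum to 1/6.
So P(the ruby in chest 3 | the guide opened chest 1 and chest 2) = (1/15) / (1/6) = 2/5.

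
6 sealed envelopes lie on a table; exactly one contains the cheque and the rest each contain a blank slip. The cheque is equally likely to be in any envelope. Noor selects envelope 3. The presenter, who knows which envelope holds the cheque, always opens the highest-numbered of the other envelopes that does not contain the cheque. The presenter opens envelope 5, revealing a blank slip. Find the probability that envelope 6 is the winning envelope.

1

Apply Bayes' rule, conditioning on where the cheque actually is.
If it is in any of envelopes 1, 2, 3, and 4 (prior 1/6 each): the presenter would have opened envelope 6 instead, probability 0; weight (1/6)·0 = 0 each.
If it is in envelope 5 (prior 1/6): the presenter opened envelope 5, so this case is ruled out; weight (1/6)·0 = 0.
If it is in envelope 6 (prior 1/6): envelope 5 is the highest-numbered option available, probability 1; weight (1/6)·1 = 1/6.
The weights sum to 1/6.
So P(the cheque in envelope 6 | the presenter opened envelope 5) = (1/6) / (1/6) = 1.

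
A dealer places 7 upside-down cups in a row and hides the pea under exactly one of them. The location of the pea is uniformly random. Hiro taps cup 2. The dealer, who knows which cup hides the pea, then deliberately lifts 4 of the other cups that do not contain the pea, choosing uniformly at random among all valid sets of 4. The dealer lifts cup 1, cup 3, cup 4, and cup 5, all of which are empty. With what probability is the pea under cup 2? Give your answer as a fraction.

Condition on the true location of the pea.
If it is under any of cups 1, 3, 4, and 5 (prior 1/7 each): that cup was opened and seen not to hold the prize — ruled out; weight (1/7)·0 = 0 each.
If it is under cup 2 (prior 1/7): the dealer has 15 equally likely choices, so probability 1/15; weight (1/7)·(1/15) = 1/105.
If it is under either of cups 6 and 7 (prior 1/7 each): the dealer has 5 equally likely choices, so probability 1/5; weight (1/7)·(1/5) = 1/35 each.
The weights sum to 1/15.
So P(the pea under cup 2 | the dealer opened cup 1, cup 3, cup 4, and cup 5) = (1/105) / (1/15) = 1/7.

1/7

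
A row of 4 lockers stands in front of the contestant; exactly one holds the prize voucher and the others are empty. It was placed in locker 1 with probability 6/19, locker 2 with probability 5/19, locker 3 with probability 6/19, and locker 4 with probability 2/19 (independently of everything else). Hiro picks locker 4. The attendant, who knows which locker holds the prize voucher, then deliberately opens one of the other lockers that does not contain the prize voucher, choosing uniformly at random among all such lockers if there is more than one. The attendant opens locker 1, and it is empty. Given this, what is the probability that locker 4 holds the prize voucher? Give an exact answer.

Condition on the true location of the prize voucher.
If it is in locker 1 (prior 6/19): the attendant opened locker 1, so this case is ruled out; weight (6/19)·0 = 0.
If it is in locker 2 (prior 5/19): the attendant has 2 equally likely choices, so probability 1/2; weight (5/19)·(1/2) = 5/38.
If it is in locker 3 (prior 6/19): the attendant has 2 equally likely choices, so probability 1/2; weight (6/19)·(1/2) = 3/19.
If it is in locker 4 (prior 2/19): the attendant has 3 equally likely choices, so probability 1/3; weight (2/19)·(1/3) = 2/57.
The weights sum to 37/114.
So P(the prize voucher in locker 4 | the attendant opened locker 1) = (2/57) / (37/114) = 4/37.

4/37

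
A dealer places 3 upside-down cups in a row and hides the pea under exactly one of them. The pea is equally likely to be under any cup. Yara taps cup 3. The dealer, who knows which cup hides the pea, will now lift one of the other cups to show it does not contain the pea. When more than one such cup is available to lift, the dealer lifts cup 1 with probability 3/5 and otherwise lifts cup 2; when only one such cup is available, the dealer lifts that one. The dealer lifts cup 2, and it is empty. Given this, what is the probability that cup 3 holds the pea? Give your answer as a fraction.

2/7

Apply Bayes' rule, conditioning on where the pea actually is.
If it is under cup 1 (prior 1/3): only cup 2 is available, probability 1; weight (1/3)·1 = 1/3.
If it is under cup 2 (prior 1/3): the dealer opened cup 2, so this case is ruled out; weight (1/3)·0 = 0.
If it is under cup 3 (prior 1/3): cup 1 is available but not opened, probability 2/5; weight (1/3)·(2/5) = 2/15.
The weights sum to 7/15.
So P(the pea under cup 3 | the dealer opened cup 2) = (2/15) / (7/15) = 2/7.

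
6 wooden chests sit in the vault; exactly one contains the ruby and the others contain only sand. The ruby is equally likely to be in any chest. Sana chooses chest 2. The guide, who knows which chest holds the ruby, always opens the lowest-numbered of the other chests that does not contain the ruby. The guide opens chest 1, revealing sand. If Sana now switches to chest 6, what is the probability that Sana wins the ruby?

Apply Bayes' rule, conditioning on where the ruby actually is.
If it is in chest 1 (prior 1/6): the guide opened chest 1, so this case is ruled out; weight (1/6)·0 = 0.
If it is in any of chests 2, 3, 4, 5, and 6 (prior 1/6 each): chest 1 is the lowest-numbered option available, probability 1; weight (1/6)·1 = 1/6 each.
The weights sum to 5/6.
So P(the ruby in chest 6 | the guide opened chest 1) = (1/6) / (5/6) = 1/5.

1/5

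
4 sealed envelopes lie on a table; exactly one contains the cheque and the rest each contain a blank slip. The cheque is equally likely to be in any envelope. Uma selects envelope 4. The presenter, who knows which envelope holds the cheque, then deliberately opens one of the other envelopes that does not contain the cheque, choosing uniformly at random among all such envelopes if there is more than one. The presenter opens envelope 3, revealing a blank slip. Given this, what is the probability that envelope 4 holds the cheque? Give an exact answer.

Consider each possible location of the cheque in turn.
If it is in either of envelopes 1 and 2 (prior 1/4 each): the presenter has 2 equally likely choices, so probability 1/2; weight (1/4)·(1/2) = 1/8 each.
If it is in envelope 3 (prior 1/4): the presenter opened envelope 3, so this case is ruled out; weight (1/4)·0 = 0.
If it is in envelope 4 (prior 1/4): the presenter has 3 equally likely choices, so probability 1/3; weight (1/4)·(1/3) = 1/12.
The weights sum to 1/3.
So P(the cheque in envelope 4 | the presenter opened envelope 3) = (1/12) / (1/3) = 1/4.

1/4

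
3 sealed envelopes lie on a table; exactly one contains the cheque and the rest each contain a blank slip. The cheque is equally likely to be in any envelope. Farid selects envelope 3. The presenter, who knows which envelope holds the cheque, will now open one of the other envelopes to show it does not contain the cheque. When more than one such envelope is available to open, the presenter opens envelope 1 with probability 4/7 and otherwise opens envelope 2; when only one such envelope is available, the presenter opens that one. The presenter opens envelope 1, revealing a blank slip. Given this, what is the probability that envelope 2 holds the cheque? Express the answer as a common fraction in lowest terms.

Condition on the true location of the cheque.
If it is in envelope 1 (prior 1/3): the presenter opened envelope 1, so this case is ruled out; weight (1/3)·0 = 0.
If it is in envelope 2 (prior 1/3): only envelope 1 is available, probability 1; weight (1/3)·1 = 1/3.
If it is in envelope 3 (prior 1/3): envelope 1 is available, opened with probability 4/7; weight (1/3)·(4/7) = 4/21.
The weights sum to 11/21.
So P(the cheque in envelope 2 | the presenter opened envelope 1) = (1/3) / (11/21) = 7/11.

7/11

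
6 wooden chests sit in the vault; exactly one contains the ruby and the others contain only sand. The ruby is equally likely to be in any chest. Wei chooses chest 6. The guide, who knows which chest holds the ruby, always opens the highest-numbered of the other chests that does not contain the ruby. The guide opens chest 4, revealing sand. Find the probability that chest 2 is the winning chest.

Condition on the true location of the ruby.
If it is in any of chests 1, 2, 3, and 6 (prior 1/6 each): the guide would have opened chest 5 instead, probability 0; weight (1/6)·0 = 0 each.
If it is in chest 4 (prior 1/6): the guide opened chest 4, so this case is ruled out; weight (1/6)·0 = 0.
If it is in chest 5 (prior 1/6): chest 4 is the highest-numbered option available, probability 1; weight (1/6)·1 = 1/6.
The weights sum to 1/6.
So P(the ruby in chest 2 | the guide opened chest 4) = 0 / (1/6) = 0.

0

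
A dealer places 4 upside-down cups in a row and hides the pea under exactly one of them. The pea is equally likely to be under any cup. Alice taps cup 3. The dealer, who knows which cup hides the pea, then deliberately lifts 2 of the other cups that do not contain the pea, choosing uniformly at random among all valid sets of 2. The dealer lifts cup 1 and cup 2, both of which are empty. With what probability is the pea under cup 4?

3/4

Condition on the true location of the pea.
If it is under either of cups 1 and 2 (prior 1/4 each): that cup was opened and seen not to hold the prize — ruled out; weight (1/4)·0 = 0 each.
If it is under cup 3 (prior 1/4): the dealer has 3 equally likely choices, so probability 1/3; weight (1/4)·(1/3) = 1/12.
If it is under cup 4 (prior 1/4): the dealer has no choice, probability 1; weight (1/4)·1 = 1/4.
The weights sum to 1/3.
So P(the pea under cup 4 | the dealer opened cup 1 and cup 2) = (1/4) / (1/3) = 3/4.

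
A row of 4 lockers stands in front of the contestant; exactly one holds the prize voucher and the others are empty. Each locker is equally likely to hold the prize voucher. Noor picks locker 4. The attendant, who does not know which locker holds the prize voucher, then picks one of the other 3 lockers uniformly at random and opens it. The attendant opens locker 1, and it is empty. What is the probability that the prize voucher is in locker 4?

Condition on the true location of the prize voucher.
If it is in locker 1 (prior 1/4): the attendant opened locker 1, so this case is ruled out; weight (1/4)·0 = 0.
If it is in any of lockers 2, 3, and 4 (prior 1/4 each): the attendant picks locker 1 with probability 1/3 regardless, and it is not the prize; weight (1/4)·(1/3) = 1/12 each.
The weights sum to 1/4.
So P(the prize voucher in locker 4 | the attendant opened locker 1) = (1/12) / (1/4) = 1/3.

1/3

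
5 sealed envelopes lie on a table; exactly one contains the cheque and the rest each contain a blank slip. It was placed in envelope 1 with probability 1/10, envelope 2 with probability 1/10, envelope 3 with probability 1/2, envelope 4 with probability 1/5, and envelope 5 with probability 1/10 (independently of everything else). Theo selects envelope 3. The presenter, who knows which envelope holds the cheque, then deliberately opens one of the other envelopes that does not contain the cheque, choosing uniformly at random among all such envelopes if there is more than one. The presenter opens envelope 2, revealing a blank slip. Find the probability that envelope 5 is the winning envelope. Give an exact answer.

Condition on the true location of the cheque.
If it is in either of envelopes 1 and 5 (prior 1/10 each): the presenter has 3 equally likely choices, so probability 1/3; weight (1/10)·(1/3) = 1/30 each.
If it is in envelope 2 (prior 1/10): the presenter opened envelope 2, so this case is ruled out; weight (1/10)·0 = 0.
If it is in envelope 3 (prior 1/2): the presenter has 4 equally likely choices, so probability 1/4; weight (1/2)·(1/4) = 1/8.
If it is in envelope 4 (prior 1/5): the presenter has 3 equally likely choices, so probability 1/3; weight (1/5)·(1/3) = 1/15.
The weights sum to 31/120.
So P(the cheque in envelope 5 | the presenter opened envelope 2) = (1/30) / (31/120) = 4/31.

4/31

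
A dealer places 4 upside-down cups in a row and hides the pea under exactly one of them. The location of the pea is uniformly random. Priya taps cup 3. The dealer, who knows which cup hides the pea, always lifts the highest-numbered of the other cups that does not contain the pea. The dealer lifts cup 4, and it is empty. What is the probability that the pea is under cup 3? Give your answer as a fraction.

1/3

Condition on the true location of the pea.
If it is under any of cups 1, 2, and 3 (prior 1/4 each): cup 4 is the highest-numbered option available, probability 1; weight (1/4)·1 = 1/4 each.
If it is under cup 4 (prior 1/4): the dealer opened cup 4, so this case is ruled out; weight (1/4)·0 = 0.
The weights sum to 3/4.
So P(the pea under cup 3 | the dealer opened cup 4) = (1/4) / (3/4) = 1/3.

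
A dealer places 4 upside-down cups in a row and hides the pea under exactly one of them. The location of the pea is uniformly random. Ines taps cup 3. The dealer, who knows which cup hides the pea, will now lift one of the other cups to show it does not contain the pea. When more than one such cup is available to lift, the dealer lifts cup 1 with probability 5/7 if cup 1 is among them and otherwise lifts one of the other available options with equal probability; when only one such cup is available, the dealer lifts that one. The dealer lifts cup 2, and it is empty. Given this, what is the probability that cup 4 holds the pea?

Condition on the true location of the pea.
If it is under cup 1 (prior 1/4): cup 1 holds the prize so is unavailable; the dealer chooses uniformly among the 2 others, probability 1/2; weight (1/4)·(1/2) = 1/8.
If it is under cup 2 (prior 1/4): the dealer opened cup 2, so this case is ruled out; weight (1/4)·0 = 0.
If it is under cup 3 (prior 1/4): cup 1 is available but not opened; cup 2 gets probability (1 − 5/7)/2 = 1/7; weight (1/4)·(1/7) = 1/28.
If it is under cup 4 (prior 1/4): cup 1 is available but not opened, probability 2/7; weight (1/4)·(2/7) = 1/14.
The weights sum to 13/56.
So P(the pea under cup 4 | the dealer opened cup 2) = (1/14) / (13/56) = 4/13.

4/13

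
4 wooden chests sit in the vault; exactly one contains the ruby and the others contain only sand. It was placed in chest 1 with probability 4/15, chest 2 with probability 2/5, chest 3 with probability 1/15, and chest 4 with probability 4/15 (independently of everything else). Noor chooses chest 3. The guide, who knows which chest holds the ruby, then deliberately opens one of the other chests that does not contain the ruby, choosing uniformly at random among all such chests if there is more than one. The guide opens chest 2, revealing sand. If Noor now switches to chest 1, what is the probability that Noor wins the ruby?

Apply Bayes' rule, conditioning on where the ruby actually is.
If it is in either of chests 1 and 4 (prior 4/15 each): the guide has 2 equally likely choices, so probability 1/2; weight (4/15)·(1/2) = 2/15 each.
If it is in chest 2 (prior 2/5): the guide opened chest 2, so this case is ruled out; weight (2/5)·0 = 0.
If it is in chest 3 (prior 1/15): the guide has 3 equally likely choices, so probability 1/3; weight (1/15)·(1/3) = 1/45.
The weights sum to 13/45.
So P(the ruby in chest 1 | the guide opened chest 2) = (2/15) / (13/45) = 6/13.

6/13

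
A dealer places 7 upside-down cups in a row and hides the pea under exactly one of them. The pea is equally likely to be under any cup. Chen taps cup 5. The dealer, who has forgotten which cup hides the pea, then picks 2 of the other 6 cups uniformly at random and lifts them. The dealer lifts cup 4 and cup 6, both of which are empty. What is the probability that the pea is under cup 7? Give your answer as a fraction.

1/5

Because the dealer chose which cups to lift without knowing where the pea is, the choice is independent of the prize location. Learning that none of the 2 opened cups holds the pea simply rules out those 2 locations and leaves the remaining 5 cups still equally likely by symmetry.
So P(the pea under cup 7) = 1/5.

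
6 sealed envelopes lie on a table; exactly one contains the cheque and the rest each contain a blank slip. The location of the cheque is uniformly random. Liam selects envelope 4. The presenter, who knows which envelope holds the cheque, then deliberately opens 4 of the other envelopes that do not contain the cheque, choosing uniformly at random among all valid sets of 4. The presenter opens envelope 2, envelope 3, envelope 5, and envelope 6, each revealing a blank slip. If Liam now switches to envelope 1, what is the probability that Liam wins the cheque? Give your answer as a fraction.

5/6

Consider each possible location of the cheque in turn.
If it is in envelope 1 (prior 1/6): the presenter has no choice, probability 1; weight (1/6)·1 = 1/6.
If it is in any of envelopes 2, 3, 5, and 6 (prior 1/6 each): that envelope was opened and seen not to hold the prize — ruled out; weight (1/6)·0 = 0 each.
If it is in envelope 4 (prior 1/6): the presenter has 5 equally likely choices, so probability 1/5; weight (1/6)·(1/5) = 1/30.
The weights sum to 1/5.
So P(the cheque in envelope 1 | the presenter opened envelope 2, envelope 3, envelope 5, and envelope 6) = (1/6) / (1/5) = 5/6.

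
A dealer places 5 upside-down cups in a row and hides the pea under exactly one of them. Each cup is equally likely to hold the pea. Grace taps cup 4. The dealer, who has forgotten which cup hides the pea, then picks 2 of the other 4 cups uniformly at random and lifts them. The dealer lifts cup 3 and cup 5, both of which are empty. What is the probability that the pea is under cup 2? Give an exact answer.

Because the dealer chose which cups to lift without knowing where the pea is, the choice is independent of the prize location. Learning that none of the 2 opened cups holds the pea simply rules out those 2 locations and leaves the remaining 3 cups still equally likely by symmetry.
So P(the pea under cup 2) = 1/3.

1/3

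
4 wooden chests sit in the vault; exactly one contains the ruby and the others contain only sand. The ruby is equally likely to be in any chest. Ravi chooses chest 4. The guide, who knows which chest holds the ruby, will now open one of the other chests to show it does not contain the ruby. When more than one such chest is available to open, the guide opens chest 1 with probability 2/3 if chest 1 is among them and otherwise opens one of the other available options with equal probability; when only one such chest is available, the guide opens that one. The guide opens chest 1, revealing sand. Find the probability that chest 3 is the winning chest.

1/3

Condition on the true location of the ruby.
If it is in chest 1 (prior 1/4): the guide opened chest 1, so this case is ruled out; weight (1/4)·0 = 0.
If it is in any of chests 2, 3, and 4 (prior 1/4 each): chest 1 is available, opened with probability 2/3; weight (1/4)·(2/3) = 1/6 each.
The weights sum to 1/2.
So P(the ruby in chest 3 | the guide opened chest 1) = (1/6) / (1/2) = 1/3.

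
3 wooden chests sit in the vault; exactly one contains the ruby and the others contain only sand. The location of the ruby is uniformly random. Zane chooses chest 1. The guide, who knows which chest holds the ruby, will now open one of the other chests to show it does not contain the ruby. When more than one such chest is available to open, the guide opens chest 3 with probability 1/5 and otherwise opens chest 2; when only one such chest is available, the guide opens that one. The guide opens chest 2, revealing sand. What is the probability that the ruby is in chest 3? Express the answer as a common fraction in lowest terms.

Consider each possible location of the ruby in turn.
If it is in chest 1 (prior 1/3): chest 3 is available but not opened, probability 4/5; weight (1/3)·(4/5) = 4/15.
If it is in chest 2 (prior 1/3): the guide opened chest 2, so this case is ruled out; weight (1/3)·0 = 0.
If it is in chest 3 (prior 1/3): only chest 2 is available, probability 1; weight (1/3)·1 = 1/3.
The weights sum to 3/5.
So P(the ruby in chest 3 | the guide opened chest 2) = (1/3) / (3/5) = 5/9.

5/9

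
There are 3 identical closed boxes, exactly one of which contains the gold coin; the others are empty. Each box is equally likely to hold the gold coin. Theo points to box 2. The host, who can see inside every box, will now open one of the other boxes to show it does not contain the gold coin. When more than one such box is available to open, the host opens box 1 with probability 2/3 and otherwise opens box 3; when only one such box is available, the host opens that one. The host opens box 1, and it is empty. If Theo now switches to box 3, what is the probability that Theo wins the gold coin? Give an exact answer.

3/5

Condition on the true location of the gold coin.
If it is in box 1 (prior 1/3): the host opened box 1, so this case is ruled out; weight (1/3)·0 = 0.
If it is in box 2 (prior 1/3): box 1 is available, opened with probability 2/3; weight (1/3)·(2/3) = 2/9.
If it is in box 3 (prior 1/3): only box 1 is available, probability 1; weight (1/3)·1 = 1/3.
The weights sum to 5/9.
So P(the gold coin in box 3 | the host opened box 1) = (1/3) / (5/9) = 3/5.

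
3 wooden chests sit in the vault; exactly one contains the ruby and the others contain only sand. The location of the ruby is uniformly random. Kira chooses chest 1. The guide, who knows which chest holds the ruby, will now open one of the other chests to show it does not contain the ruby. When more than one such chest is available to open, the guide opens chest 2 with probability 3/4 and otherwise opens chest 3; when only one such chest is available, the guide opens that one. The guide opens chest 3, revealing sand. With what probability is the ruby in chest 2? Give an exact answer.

4/5

Consider each possible location of the ruby in turn.
If it is in chest 1 (prior 1/3): chest 2 is available but not opened, probability 1/4; weight (1/3)·(1/4) = 1/12.
If it is in chest 2 (prior 1/3): only chest 3 is available, probability 1; weight (1/3)·1 = 1/3.
If it is in chest 3 (prior 1/3): the guide opened chest 3, so this case is ruled out; weight (1/3)·0 = 0.
The weights sum to 5/12.
So P(the ruby in chest 2 | the guide opened chest 3) = (1/3) / (5/12) = 4/5.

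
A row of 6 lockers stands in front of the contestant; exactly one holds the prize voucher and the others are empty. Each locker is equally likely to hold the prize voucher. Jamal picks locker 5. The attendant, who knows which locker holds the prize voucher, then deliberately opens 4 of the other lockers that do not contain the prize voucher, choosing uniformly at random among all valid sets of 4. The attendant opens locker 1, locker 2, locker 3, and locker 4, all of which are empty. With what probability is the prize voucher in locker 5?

1/6

Consider each possible location of the prize voucher in turn.
If it is in any of lockers 1, 2, 3, and 4 (prior 1/6 each): that locker was opened and seen not to hold the prize — ruled out; weight (1/6)·0 = 0 each.
If it is in locker 5 (prior 1/6): the attendant has 5 equally likely choices, so probability 1/5; weight (1/6)·(1/5) = 1/30.
If it is in locker 6 (prior 1/6): the attendant has no choice, probability 1; weight (1/6)·1 = 1/6.
The weights sum to 1/5.
So P(the prize voucher in locker 5 | the attendant opened locker 1, locker 2, locker 3, and locker 4) = (1/30) / (1/5) = 1/6.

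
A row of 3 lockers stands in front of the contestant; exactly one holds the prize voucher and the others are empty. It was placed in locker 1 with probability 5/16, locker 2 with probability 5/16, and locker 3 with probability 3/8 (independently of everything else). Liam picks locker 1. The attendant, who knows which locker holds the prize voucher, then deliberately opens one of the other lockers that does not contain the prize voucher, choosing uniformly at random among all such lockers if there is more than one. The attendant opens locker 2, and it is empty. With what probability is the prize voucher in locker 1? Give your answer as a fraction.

5/17

Apply Bayes' rule, conditioning on where the prize voucher actually is.
If it is in locker 1 (prior 5/16): the attendant has 2 equally likely choices, so probability 1/2; weight (5/16)·(1/2) = 5/32.
If it is in locker 2 (prior 5/16): the attendant opened locker 2, so this case is ruled out; weight (5/16)·0 = 0.
If it is in locker 3 (prior 3/8): the attendant has no choice, probability 1; weight (3/8)·1 = 3/8.
The weights sum to 17/32.
So P(the prize voucher in locker 1 | the attendant opened locker 2) = (5/32) / (17/32) = 5/17.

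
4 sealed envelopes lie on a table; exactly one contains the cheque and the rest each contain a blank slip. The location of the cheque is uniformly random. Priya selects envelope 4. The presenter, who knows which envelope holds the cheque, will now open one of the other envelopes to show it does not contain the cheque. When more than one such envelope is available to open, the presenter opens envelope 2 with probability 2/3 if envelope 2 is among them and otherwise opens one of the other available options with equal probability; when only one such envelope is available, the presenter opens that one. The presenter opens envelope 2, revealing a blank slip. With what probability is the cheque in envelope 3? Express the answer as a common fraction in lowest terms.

1/3

Consider each possible location of the cheque in turn.
If it is in any of envelopes 1, 3, and 4 (prior 1/4 each): envelope 2 is available, opened with probability 2/3; weight (1/4)·(2/3) = 1/6 each.
If it is in envelope 2 (prior 1/4): the presenter opened envelope 2, so this case is ruled out; weight (1/4)·0 = 0.
The weights sum to 1/2.
So P(the cheque in envelope 3 | the presenter opened envelope 2) = (1/6) / (1/2) = 1/3.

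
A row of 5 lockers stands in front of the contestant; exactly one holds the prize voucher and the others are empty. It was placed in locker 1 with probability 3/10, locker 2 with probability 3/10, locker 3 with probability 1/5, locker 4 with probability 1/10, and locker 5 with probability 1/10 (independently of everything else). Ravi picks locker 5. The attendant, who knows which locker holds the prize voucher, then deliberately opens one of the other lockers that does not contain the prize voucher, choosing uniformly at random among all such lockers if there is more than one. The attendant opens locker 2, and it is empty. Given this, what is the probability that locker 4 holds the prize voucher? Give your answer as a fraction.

Consider each possible location of the prize voucher in turn.
If it is in locker 1 (prior 3/10): the attendant has 3 equally likely choices, so probability 1/3; weight (3/10)·(1/3) = 1/10.
If it is in locker 2 (prior 3/10): the attendant opened locker 2, so this case is ruled out; weight (3/10)·0 = 0.
If it is in locker 3 (prior 1/5): the attendant has 3 equally likely choices, so probability 1/3; weight (1/5)·(1/3) = 1/15.
If it is in locker 4 (prior 1/10): the attendant has 3 equally likely choices, so probability 1/3; weight (1/10)·(1/3) = 1/30.
If it is in locker 5 (prior 1/10): the attendant has 4 equally likely choices, so probability 1/4; weight (1/10)·(1/4) = 1/40.
The weights sum to 9/40.
So P(the prize voucher in locker 4 | the attendant opened locker 2) = (1/30) / (9/40) = 4/27.

4/27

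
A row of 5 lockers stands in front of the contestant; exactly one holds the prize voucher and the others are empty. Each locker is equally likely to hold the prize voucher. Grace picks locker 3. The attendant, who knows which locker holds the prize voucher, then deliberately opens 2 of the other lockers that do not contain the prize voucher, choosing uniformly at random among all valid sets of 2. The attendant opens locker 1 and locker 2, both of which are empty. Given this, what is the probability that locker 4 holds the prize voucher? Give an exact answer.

2/5

Consider each possible location of the prize voucher in turn.
If it is in either of lockers 1 and 2 (prior 1/5 each): that locker was opened and seen not to hold the prize — ruled out; weight (1/5)·0 = 0 each.
If it is in locker 3 (prior 1/5): the attendant has 6 equally likely choices, so probability 1/6; weight (1/5)·(1/6) = 1/30.
If it is in either of lockers 4 and 5 (prior 1/5 each): the attendant has 3 equally likely choices, so probability 1/3; weight (1/5)·(1/3) = 1/15 each.
The weights sum to 1/6.
So P(the prize voucher in locker 4 | the attendant opened locker 1 and locker 2) = (1/15) / (1/6) = 2/5.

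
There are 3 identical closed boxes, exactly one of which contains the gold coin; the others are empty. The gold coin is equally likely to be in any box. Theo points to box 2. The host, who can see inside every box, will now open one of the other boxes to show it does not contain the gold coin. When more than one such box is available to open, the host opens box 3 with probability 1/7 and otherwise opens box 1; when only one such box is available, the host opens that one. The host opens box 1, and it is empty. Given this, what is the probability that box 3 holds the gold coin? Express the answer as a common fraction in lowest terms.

Condition on the true location of the gold coin.
If it is in box 1 (prior 1/3): the host opened box 1, so this case is ruled out; weight (1/3)·0 = 0.
If it is in box 2 (prior 1/3): box 3 is available but not opened, probability 6/7; weight (1/3)·(6/7) = 2/7.
If it is in box 3 (prior 1/3): only box 1 is available, probability 1; weight (1/3)·1 = 1/3.
The weights sum to 13/21.
So P(the gold coin in box 3 | the host opened box 1) = (1/3) / (13/21) = 7/13.

7/13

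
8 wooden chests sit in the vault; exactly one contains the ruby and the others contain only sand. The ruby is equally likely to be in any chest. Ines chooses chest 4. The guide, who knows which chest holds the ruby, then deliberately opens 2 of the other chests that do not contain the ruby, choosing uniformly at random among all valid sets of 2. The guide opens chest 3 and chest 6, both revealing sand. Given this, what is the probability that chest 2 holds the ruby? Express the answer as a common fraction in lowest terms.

Apply Bayes' rule, conditioning on where the ruby actually is.
If it is in any of chests 1, 2, 5, 7, and 8 (prior 1/8 each): the guide has 15 equally likely choices, so probability 1/15; weight (1/8)·(1/15) = 1/120 each.
If it is in either of chests 3 and 6 (prior 1/8 each): that chest was opened and seen not to hold the prize — ruled out; weight (1/8)·0 = 0 each.
If it is in chest 4 (prior 1/8): the guide has 21 equally likely choices, so probability 1/21; weight (1/8)·(1/21) = 1/168.
The weights sum to 1/21.
So P(the ruby in chest 2 | the guide opened chest 3 and chest 6) = (1/120) / (1/21) = 7/40.

7/40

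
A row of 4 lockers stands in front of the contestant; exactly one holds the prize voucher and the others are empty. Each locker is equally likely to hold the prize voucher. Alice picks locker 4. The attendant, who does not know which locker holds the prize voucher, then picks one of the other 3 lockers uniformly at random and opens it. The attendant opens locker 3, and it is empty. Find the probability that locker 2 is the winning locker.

1/3

Consider each possible location of the prize voucher in turn.
If it is in any of lockers 1, 2, and 4 (prior 1/4 each): the attendant picks locker 3 with probability 1/3 regardless, and it is not the prize; weight (1/4)·(1/3) = 1/12 each.
If it is in locker 3 (prior 1/4): the attendant opened locker 3, so this case is ruled out; weight (1/4)·0 = 0.
The weights sum to 1/4.
So P(the prize voucher in locker 2 | the attendant opened locker 3) = (1/12) / (1/4) = 1/3.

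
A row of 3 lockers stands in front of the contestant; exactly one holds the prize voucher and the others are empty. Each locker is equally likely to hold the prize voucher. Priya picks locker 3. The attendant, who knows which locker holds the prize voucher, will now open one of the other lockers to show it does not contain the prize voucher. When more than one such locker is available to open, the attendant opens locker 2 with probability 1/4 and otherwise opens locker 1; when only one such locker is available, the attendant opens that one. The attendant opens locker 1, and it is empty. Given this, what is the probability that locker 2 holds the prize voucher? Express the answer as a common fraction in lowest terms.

4/7

Condition on the true location of the prize voucher.
If it is in locker 1 (prior 1/3): the attendant opened locker 1, so this case is ruled out; weight (1/3)·0 = 0.
If it is in locker 2 (prior 1/3): only locker 1 is available, probability 1; weight (1/3)·1 = 1/3.
If it is in locker 3 (prior 1/3): locker 2 is available but not opened, probability 3/4; weight (1/3)·(3/4) = 1/4.
The weights sum to 7/12.
So P(the prize voucher in locker 2 | the attendant opened locker 1) = (1/3) / (7/12) = 4/7.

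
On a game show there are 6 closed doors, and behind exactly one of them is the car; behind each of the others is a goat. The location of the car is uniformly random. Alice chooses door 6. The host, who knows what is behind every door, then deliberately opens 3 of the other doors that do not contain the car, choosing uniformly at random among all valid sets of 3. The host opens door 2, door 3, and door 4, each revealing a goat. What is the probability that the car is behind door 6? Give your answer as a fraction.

Condition on the true location of the car.
If it is behind either of doors 1 and 5 (prior 1/6 each): the host has 4 equally likely choices, so probability 1/4; weight (1/6)·(1/4) = 1/24 each.
If it is behind any of doors 2, 3, and 4 (prior 1/6 each): that door was opened and seen not to hold the prize — ruled out; weight (1/6)·0 = 0 each.
If it is behind door 6 (prior 1/6): the host has 10 equally likely choices, so probability 1/10; weight (1/6)·(1/10) = 1/60.
The weights sum to 1/10.
So P(the car behind door 6 | the host opened door 2, door 3, and door 4) = (1/60) / (1/10) = 1/6.

1/6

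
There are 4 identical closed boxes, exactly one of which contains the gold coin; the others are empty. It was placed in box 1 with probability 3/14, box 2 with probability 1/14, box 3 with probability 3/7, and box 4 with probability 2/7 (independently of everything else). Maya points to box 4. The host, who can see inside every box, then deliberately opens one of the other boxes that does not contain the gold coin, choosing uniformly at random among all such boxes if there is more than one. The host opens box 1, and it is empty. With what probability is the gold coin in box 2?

Condition on the true location of the gold coin.
If it is in box 1 (prior 3/14): the host opened box 1, so this case is ruled out; weight (3/14)·0 = 0.
If it is in box 2 (prior 1/14): the host has 2 equally likely choices, so probability 1/2; weight (1/14)·(1/2) = 1/28.
If it is in box 3 (prior 3/7): the host has 2 equally likely choices, so probability 1/2; weight (3/7)·(1/2) = 3/14.
If it is in box 4 (prior 2/7): the host has 3 equally likely choices, so probability 1/3; weight (2/7)·(1/3) = 2/21.
The weights sum to 29/84.
So P(the gold coin in box 2 | the host opened box 1) = (1/28) / (29/84) = 3/29.

3/29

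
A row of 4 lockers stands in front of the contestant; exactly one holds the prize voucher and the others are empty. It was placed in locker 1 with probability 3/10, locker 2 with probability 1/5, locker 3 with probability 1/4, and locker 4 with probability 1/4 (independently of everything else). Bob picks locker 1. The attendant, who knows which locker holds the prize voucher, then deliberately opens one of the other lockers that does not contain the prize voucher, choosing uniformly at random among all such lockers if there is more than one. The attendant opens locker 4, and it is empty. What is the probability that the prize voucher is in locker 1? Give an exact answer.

4/13

Consider each possible location of the prize voucher in turn.
If it is in locker 1 (prior 3/10): the attendant has 3 equally likely choices, so probability 1/3; weight (3/10)·(1/3) = 1/10.
If it is in locker 2 (prior 1/5): the attendant has 2 equally likely choices, so probability 1/2; weight (1/5)·(1/2) = 1/10.
If it is in locker 3 (prior 1/4): the attendant has 2 equally likely choices, so probability 1/2; weight (1/4)·(1/2) = 1/8.
If it is in locker 4 (prior 1/4): the attendant opened locker 4, so this case is ruled out; weight (1/4)·0 = 0.
The weights sum to 13/40.
So P(the prize voucher in locker 1 | the attendant opened locker 4) = (1/10) / (13/40) = 4/13.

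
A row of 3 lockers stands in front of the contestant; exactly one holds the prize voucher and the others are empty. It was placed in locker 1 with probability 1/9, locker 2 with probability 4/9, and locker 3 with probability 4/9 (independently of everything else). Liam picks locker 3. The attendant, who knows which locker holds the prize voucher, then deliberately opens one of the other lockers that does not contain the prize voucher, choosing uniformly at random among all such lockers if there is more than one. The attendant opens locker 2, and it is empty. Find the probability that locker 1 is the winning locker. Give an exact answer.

Apply Bayes' rule, conditioning on where the prize voucher actually is.
If it is in locker 1 (prior 1/9): the attendant has no choice, probability 1; weight (1/9)·1 = 1/9.
If it is in locker 2 (prior 4/9): the attendant opened locker 2, so this case is ruled out; weight (4/9)·0 = 0.
If it is in locker 3 (prior 4/9): the attendant has 2 equally likely choices, so probability 1/2; weight (4/9)·(1/2) = 2/9.
The weights sum to 1/3.
So P(the prize voucher in locker 1 | the attendant opened locker 2) = (1/9) / (1/3) = 1/3.

1/3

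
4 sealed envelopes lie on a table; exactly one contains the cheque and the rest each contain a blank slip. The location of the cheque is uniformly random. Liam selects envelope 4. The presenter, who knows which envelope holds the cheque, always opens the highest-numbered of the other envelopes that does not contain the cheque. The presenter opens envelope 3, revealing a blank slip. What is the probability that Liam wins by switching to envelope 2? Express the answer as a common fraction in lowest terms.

Consider each possible location of the cheque in turn.
If it is in any of envelopes 1, 2, and 4 (prior 1/4 each): envelope 3 is the highest-numbered option available, probability 1; weight (1/4)·1 = 1/4 each.
If it is in envelope 3 (prior 1/4): the presenter opened envelope 3, so this case is ruled out; weight (1/4)·0 = 0.
The weights sum to 3/4.
So P(the cheque in envelope 2 | the presenter opened envelope 3) = (1/4) / (3/4) = 1/3.

1/3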